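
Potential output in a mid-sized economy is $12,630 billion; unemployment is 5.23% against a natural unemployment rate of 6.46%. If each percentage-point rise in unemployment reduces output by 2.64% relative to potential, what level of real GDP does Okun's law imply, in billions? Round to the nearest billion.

Unemployment gap = 5.23 - 6.46 = -1.23 points, so the output gap is -2.64 × (-1.23) = 3.2472%.
Actual GDP = 12630 × (1 + 3.2472/100) = 12630 × 1.032472 ≈ 13040 billion.

$13,040 billion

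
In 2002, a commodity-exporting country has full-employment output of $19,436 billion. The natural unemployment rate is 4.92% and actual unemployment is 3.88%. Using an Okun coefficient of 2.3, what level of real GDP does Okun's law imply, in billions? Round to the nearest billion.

$19,901 billion

Unemployment gap = 3.88 - 4.92 = -1.04 points, so the output gap is -2.3 × (-1.04) = 2.392%.
Actual GDP = 19436 × (1 + 2.392/100) = 19436 × 1.02392 ≈ 19901 billion.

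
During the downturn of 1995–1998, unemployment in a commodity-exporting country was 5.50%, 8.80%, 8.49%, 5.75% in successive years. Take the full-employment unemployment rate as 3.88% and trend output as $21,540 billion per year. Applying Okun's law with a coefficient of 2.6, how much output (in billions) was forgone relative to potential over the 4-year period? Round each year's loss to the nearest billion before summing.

Year 1995: gap = -2.6 × (5.5 - 3.88) = -4.212%, loss ≈ 21540 × 4.212/100 ≈ 907.
Year 1996: gap = -2.6 × (8.8 - 3.88) = -12.792%, loss ≈ 21540 × 12.792/100 ≈ 2755.
Year 1997: gap = -2.6 × (8.49 - 3.88) = -11.986%, loss ≈ 21540 × 11.986/100 ≈ 2582.
Year 1998: gap = -2.6 × (5.75 - 3.88) = -4.862%, loss ≈ 21540 × 4.862/100 ≈ 1047.
Total lost output = 907 + 2755 + 2582 + 1047 = 7291 billion.

$7,291 billion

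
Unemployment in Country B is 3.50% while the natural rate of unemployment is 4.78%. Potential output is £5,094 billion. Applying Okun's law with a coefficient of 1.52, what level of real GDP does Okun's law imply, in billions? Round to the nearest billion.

Unemployment gap = 3.5 - 4.78 = -1.28 points, so the output gap is -1.52 × (-1.28) = 1.9456%.
Actual GDP = 5094 × (1 + 1.9456/100) = 5094 × 1.019456 ≈ 5193 billion.

£5,193 billion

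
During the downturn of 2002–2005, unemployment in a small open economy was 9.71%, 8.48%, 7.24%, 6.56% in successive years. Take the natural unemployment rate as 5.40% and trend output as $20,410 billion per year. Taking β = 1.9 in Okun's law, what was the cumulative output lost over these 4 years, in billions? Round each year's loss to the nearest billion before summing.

Year 2002: gap = -1.9 × (9.71 - 5.4) = -8.189%, loss ≈ 20410 × 8.189/100 ≈ 1671.
Year 2003: gap = -1.9 × (8.48 - 5.4) = -5.852%, loss ≈ 20410 × 5.852/100 ≈ 1194.
Year 2004: gap = -1.9 × (7.24 - 5.4) = -3.496%, loss ≈ 20410 × 3.496/100 ≈ 714.
Year 2005: gap = -1.9 × (6.56 - 5.4) = -2.204%, loss ≈ 20410 × 2.204/100 ≈ 450.
Total lost output = 1671 + 1194 + 714 + 450 = 4029 billion.

$4,029 billion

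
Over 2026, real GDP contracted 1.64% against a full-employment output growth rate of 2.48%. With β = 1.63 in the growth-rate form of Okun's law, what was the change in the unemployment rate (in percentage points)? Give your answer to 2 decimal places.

Growth-rate Okun's law: g_Y = g_Y* - β × Δu, so Δu = (g_Y* - g_Y)/β.
Δu = (2.48 + 1.64)/1.63 = 4.12/1.63 = 2.53 percentage points.

2.53 percentage points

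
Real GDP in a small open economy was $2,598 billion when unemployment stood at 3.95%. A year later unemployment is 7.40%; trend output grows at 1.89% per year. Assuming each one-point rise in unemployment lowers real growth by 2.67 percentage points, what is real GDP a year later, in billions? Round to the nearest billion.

Δu = 7.4 - 3.95 = 3.45 points.
Okun's law (growth form): g_Y = g_Y* - β × Δu = 1.89 - 2.67 × (3.45) = 1.89 - 9.2115 = -7.3215%.
Real GDP in the next year = 2598 × (1 - 7.3215/100) = 2598 × 0.926785 ≈ 2408 billion.

$2,408 billion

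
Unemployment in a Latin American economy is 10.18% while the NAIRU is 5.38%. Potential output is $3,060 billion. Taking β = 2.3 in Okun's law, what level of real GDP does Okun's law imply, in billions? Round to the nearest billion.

$2,722 billion

Unemployment gap = 10.18 - 5.38 = 4.8 points, so the output gap is -2.3 × 4.8 = -11.04%.
Actual GDP = 3060 × (1 - 11.04/100) = 3060 × 0.8896 ≈ 2722 billion.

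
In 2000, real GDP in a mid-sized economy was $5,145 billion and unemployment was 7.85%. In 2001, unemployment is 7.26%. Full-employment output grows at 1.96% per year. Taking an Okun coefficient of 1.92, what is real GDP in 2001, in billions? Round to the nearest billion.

Δu = 7.26 - 7.85 = -0.59 points.
Okun's law (growth form): g_Y = g_Y* - β × Δu = 1.96 - 1.92 × (-0.59) = 1.96 + 1.1328 = 3.0928%.
Real GDP in the next year = 5145 × (1 + 3.0928/100) = 5145 × 1.030928 ≈ 5304 billion.

$5,304 billion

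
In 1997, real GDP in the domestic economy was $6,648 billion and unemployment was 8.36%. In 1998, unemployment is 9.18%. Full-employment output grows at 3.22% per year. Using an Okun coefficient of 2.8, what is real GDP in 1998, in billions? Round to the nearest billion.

Δu = 9.18 - 8.36 = 0.82 points.
Okun's law (growth form): g_Y = g_Y* - β × Δu = 3.22 - 2.8 × (0.82) = 3.22 - 2.296 = 0.924%.
Real GDP in the next year = 6648 × (1 + 0.924/100) = 6648 × 1.00924 ≈ 6709 billion.

$6,709 billion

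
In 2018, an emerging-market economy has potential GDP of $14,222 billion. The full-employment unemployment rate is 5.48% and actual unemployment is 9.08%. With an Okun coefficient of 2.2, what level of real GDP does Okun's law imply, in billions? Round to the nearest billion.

$13,096 billion

Unemployment gap = 9.08 - 5.48 = 3.6 points, so the output gap is -2.2 × 3.6 = -7.92%.
Actual GDP = 14222 × (1 - 7.92/100) = 14222 × 0.9208 ≈ 13096 billion.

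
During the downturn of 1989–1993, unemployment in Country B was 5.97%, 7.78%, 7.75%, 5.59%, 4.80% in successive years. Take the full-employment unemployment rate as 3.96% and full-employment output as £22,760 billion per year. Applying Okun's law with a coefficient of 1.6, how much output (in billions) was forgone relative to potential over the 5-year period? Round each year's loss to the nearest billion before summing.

£4,403 billion

Year 1989: gap = -1.6 × (5.97 - 3.96) = -3.216%, loss ≈ 22760 × 3.216/100 ≈ 732.
Year 1990: gap = -1.6 × (7.78 - 3.96) = -6.112%, loss ≈ 22760 × 6.112/100 ≈ 1391.
Year 1991: gap = -1.6 × (7.75 - 3.96) = -6.064%, loss ≈ 22760 × 6.064/100 ≈ 1380.
Year 1992: gap = -1.6 × (5.59 - 3.96) = -2.608%, loss ≈ 22760 × 2.608/100 ≈ 594.
Year 1993: gap = -1.6 × (4.8 - 3.96) = -1.344%, loss ≈ 22760 × 1.344/100 ≈ 306.
Total lost output = 732 + 1391 + 1380 + 594 + 306 = 4403 billion.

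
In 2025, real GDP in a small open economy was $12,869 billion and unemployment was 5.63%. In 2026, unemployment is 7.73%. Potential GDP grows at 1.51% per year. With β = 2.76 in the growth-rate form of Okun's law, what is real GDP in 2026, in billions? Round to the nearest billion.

Δu = 7.73 - 5.63 = 2.1 points.
Okun's law (growth form): g_Y = g_Y* - β × Δu = 1.51 - 2.76 × (2.10) = 1.51 - 5.796 = -4.286%.
Real GDP in the next year = 12869 × (1 - 4.286/100) = 12869 × 0.95714 ≈ 12317 billion.

$12,317 billion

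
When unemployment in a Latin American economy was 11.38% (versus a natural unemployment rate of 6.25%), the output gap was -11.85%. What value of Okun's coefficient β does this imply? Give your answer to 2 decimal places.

β ≈ 2.31

Okun's law: output gap = -β × (u - u*).
-11.85 = -β × (11.38 - 6.25) = -β × 5.13, so β = 11.85/5.13 = 2.31.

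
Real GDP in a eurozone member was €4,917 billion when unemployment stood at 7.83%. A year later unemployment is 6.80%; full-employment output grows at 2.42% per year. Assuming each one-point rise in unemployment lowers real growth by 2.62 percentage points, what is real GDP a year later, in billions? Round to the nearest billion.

€5,169 billion

Δu = 6.8 - 7.83 = -1.03 points.
Okun's law (growth form): g_Y = g_Y* - β × Δu = 2.42 - 2.62 × (-1.03) = 2.42 + 2.6986 = 5.1186%.
Real GDP in the next year = 4917 × (1 + 5.1186/100) = 4917 × 1.051186 ≈ 5169 billion.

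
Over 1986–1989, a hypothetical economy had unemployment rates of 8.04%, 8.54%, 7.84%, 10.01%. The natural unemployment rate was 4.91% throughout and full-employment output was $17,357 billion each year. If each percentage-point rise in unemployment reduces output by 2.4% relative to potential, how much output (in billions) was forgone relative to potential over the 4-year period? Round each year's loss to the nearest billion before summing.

Year 1986: gap = -2.4 × (8.04 - 4.91) = -7.512%, loss ≈ 17357 × 7.512/100 ≈ 1304.
Year 1987: gap = -2.4 × (8.54 - 4.91) = -8.712%, loss ≈ 17357 × 8.712/100 ≈ 1512.
Year 1988: gap = -2.4 × (7.84 - 4.91) = -7.032%, loss ≈ 17357 × 7.032/100 ≈ 1221.
Year 1989: gap = -2.4 × (10.01 - 4.91) = -12.24%, loss ≈ 17357 × 12.24/100 ≈ 2124.
Total lost output = 1304 + 1512 + 1221 + 2124 = 6161 billion.

$6,161 billion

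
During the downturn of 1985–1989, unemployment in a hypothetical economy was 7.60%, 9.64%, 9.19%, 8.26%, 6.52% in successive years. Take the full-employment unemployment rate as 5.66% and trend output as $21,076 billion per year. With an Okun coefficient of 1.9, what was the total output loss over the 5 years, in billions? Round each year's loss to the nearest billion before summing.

Year 1985: gap = -1.9 × (7.6 - 5.66) = -3.686%, loss ≈ 21076 × 3.686/100 ≈ 777.
Year 1986: gap = -1.9 × (9.64 - 5.66) = -7.562%, loss ≈ 21076 × 7.562/100 ≈ 1594.
Year 1987: gap = -1.9 × (9.19 - 5.66) = -6.707%, loss ≈ 21076 × 6.707/100 ≈ 1414.
Year 1988: gap = -1.9 × (8.26 - 5.66) = -4.94%, loss ≈ 21076 × 4.94/100 ≈ 1041.
Year 1989: gap = -1.9 × (6.52 - 5.66) = -1.634%, loss ≈ 21076 × 1.634/100 ≈ 344.
Total lost output = 777 + 1594 + 1414 + 1041 + 344 = 5170 billion.

$5,170 billion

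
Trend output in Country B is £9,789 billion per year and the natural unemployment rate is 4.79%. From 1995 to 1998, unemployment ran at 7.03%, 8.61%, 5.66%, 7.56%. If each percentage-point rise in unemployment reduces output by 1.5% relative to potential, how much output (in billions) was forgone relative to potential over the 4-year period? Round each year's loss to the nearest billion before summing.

£1,425 billion

Year 1995: gap = -1.5 × (7.03 - 4.79) = -3.36%, loss ≈ 9789 × 3.36/100 ≈ 329.
Year 1996: gap = -1.5 × (8.61 - 4.79) = -5.73%, loss ≈ 9789 × 5.73/100 ≈ 561.
Year 1997: gap = -1.5 × (5.66 - 4.79) = -1.305%, loss ≈ 9789 × 1.305/100 ≈ 128.
Year 1998: gap = -1.5 × (7.56 - 4.79) = -4.155%, loss ≈ 9789 × 4.155/100 ≈ 407.
Total lost output = 329 + 561 + 128 + 407 = 1425 billion.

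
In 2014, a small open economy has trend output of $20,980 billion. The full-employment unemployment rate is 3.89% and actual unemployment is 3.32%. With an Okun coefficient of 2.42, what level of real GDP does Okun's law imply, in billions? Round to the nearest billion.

Unemployment gap = 3.32 - 3.89 = -0.57 points, so the output gap is -2.42 × (-0.57) = 1.3794%.
Actual GDP = 20980 × (1 + 1.3794/100) = 20980 × 1.013794 ≈ 21269 billion.

$21,269 billion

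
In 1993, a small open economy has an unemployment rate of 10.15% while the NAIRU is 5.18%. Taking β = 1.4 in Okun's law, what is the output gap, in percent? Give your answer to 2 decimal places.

-6.96%

The unemployment gap is 10.15 - 5.18 = 4.97 percentage points.
Okun's law gives an output gap of -1.4 × 4.97 = -6.958%, i.e. 6.96% below potential.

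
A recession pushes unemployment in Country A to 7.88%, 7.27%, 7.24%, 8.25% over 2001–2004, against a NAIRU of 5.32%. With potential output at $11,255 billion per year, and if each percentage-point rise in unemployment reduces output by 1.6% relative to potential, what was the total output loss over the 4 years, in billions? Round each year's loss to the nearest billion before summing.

Year 2001: gap = -1.6 × (7.88 - 5.32) = -4.096%, loss ≈ 11255 × 4.096/100 ≈ 461.
Year 2002: gap = -1.6 × (7.27 - 5.32) = -3.12%, loss ≈ 11255 × 3.12/100 ≈ 351.
Year 2003: gap = -1.6 × (7.24 - 5.32) = -3.072%, loss ≈ 11255 × 3.072/100 ≈ 346.
Year 2004: gap = -1.6 × (8.25 - 5.32) = -4.688%, loss ≈ 11255 × 4.688/100 ≈ 528.
Total lost output = 461 + 351 + 346 + 528 = 1686 billion.

$1,686 billion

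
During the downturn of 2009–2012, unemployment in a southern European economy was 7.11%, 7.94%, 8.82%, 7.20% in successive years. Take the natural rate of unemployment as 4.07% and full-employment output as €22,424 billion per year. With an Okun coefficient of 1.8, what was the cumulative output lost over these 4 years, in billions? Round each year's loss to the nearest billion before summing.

€5,969 billion

Year 2009: gap = -1.8 × (7.11 - 4.07) = -5.472%, loss ≈ 22424 × 5.472/100 ≈ 1227.
Year 2010: gap = -1.8 × (7.94 - 4.07) = -6.966%, loss ≈ 22424 × 6.966/100 ≈ 1562.
Year 2011: gap = -1.8 × (8.82 - 4.07) = -8.55%, loss ≈ 22424 × 8.55/100 ≈ 1917.
Year 2012: gap = -1.8 × (7.2 - 4.07) = -5.634%, loss ≈ 22424 × 5.634/100 ≈ 1263.
Total lost output = 1227 + 1562 + 1917 + 1263 = 5969 billion.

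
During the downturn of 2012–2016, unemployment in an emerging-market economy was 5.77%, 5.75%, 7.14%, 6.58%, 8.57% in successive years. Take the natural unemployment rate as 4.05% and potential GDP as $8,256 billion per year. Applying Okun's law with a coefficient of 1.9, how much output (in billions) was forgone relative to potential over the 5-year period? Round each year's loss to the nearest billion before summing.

Year 2012: gap = -1.9 × (5.77 - 4.05) = -3.268%, loss ≈ 8256 × 3.268/100 ≈ 270.
Year 2013: gap = -1.9 × (5.75 - 4.05) = -3.23%, loss ≈ 8256 × 3.23/100 ≈ 267.
Year 2014: gap = -1.9 × (7.14 - 4.05) = -5.871%, loss ≈ 8256 × 5.871/100 ≈ 485.
Year 2015: gap = -1.9 × (6.58 - 4.05) = -4.807%, loss ≈ 8256 × 4.807/100 ≈ 397.
Year 2016: gap = -1.9 × (8.57 - 4.05) = -8.588%, loss ≈ 8256 × 8.588/100 ≈ 709.
Total lost output = 270 + 267 + 485 + 397 + 709 = 2128 billion.

$2,128 billion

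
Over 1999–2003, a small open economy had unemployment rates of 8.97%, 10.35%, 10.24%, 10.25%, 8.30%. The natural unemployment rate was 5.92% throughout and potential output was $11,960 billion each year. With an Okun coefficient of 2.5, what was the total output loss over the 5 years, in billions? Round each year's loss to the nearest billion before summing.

$5,536 billion

Year 1999: gap = -2.5 × (8.97 - 5.92) = -7.625%, loss ≈ 11960 × 7.625/100 ≈ 912.
Year 2000: gap = -2.5 × (10.35 - 5.92) = -11.075%, loss ≈ 11960 × 11.075/100 ≈ 1325.
Year 2001: gap = -2.5 × (10.24 - 5.92) = -10.8%, loss ≈ 11960 × 10.8/100 ≈ 1292.
Year 2002: gap = -2.5 × (10.25 - 5.92) = -10.825%, loss ≈ 11960 × 10.825/100 ≈ 1295.
Year 2003: gap = -2.5 × (8.3 - 5.92) = -5.95%, loss ≈ 11960 × 5.95/100 ≈ 712.
Total lost output = 912 + 1325 + 1292 + 1295 + 712 = 5536 billion.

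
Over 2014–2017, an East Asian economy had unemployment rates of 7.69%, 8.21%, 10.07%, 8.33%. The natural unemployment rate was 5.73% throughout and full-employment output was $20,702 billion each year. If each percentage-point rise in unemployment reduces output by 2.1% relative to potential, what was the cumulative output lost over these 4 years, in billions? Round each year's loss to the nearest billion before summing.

Year 2014: gap = -2.1 × (7.69 - 5.73) = -4.116%, loss ≈ 20702 × 4.116/100 ≈ 852.
Year 2015: gap = -2.1 × (8.21 - 5.73) = -5.208%, loss ≈ 20702 × 5.208/100 ≈ 1078.
Year 2016: gap = -2.1 × (10.07 - 5.73) = -9.114%, loss ≈ 20702 × 9.114/100 ≈ 1887.
Year 2017: gap = -2.1 × (8.33 - 5.73) = -5.46%, loss ≈ 20702 × 5.46/100 ≈ 1130.
Total lost output = 852 + 1078 + 1887 + 1130 = 4947 billion.

$4,947 billion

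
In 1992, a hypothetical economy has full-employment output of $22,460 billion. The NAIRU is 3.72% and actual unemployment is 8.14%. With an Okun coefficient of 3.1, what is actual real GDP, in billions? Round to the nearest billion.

Unemployment gap = 8.14 - 3.72 = 4.42 points, so the output gap is -3.1 × 4.42 = -13.702%.
Actual GDP = 22460 × (1 - 13.702/100) = 22460 × 0.86298 ≈ 19383 billion.

$19,383 billion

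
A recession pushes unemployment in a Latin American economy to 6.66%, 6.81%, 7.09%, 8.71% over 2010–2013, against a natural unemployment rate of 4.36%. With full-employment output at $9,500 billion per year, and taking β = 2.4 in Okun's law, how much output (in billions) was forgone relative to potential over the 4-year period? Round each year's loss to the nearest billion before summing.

Year 2010: gap = -2.4 × (6.66 - 4.36) = -5.52%, loss ≈ 9500 × 5.52/100 ≈ 524.
Year 2011: gap = -2.4 × (6.81 - 4.36) = -5.88%, loss ≈ 9500 × 5.88/100 ≈ 559.
Year 2012: gap = -2.4 × (7.09 - 4.36) = -6.552%, loss ≈ 9500 × 6.552/100 ≈ 622.
Year 2013: gap = -2.4 × (8.71 - 4.36) = -10.44%, loss ≈ 9500 × 10.44/100 ≈ 992.
Total lost output = 524 + 559 + 622 + 992 = 2697 billion.

$2,697 billion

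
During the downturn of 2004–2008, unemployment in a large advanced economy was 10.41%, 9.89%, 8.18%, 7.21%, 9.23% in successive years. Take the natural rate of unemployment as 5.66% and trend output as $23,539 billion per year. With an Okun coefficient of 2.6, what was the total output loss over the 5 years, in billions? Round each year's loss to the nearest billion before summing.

$10,172 billion

Year 2004: gap = -2.6 × (10.41 - 5.66) = -12.35%, loss ≈ 23539 × 12.35/100 ≈ 2907.
Year 2005: gap = -2.6 × (9.89 - 5.66) = -10.998%, loss ≈ 23539 × 10.998/100 ≈ 2589.
Year 2006: gap = -2.6 × (8.18 - 5.66) = -6.552%, loss ≈ 23539 × 6.552/100 ≈ 1542.
Year 2007: gap = -2.6 × (7.21 - 5.66) = -4.03%, loss ≈ 23539 × 4.03/100 ≈ 949.
Year 2008: gap = -2.6 × (9.23 - 5.66) = -9.282%, loss ≈ 23539 × 9.282/100 ≈ 2185.
Total lost output = 2907 + 2589 + 1542 + 949 + 2185 = 10172 billion.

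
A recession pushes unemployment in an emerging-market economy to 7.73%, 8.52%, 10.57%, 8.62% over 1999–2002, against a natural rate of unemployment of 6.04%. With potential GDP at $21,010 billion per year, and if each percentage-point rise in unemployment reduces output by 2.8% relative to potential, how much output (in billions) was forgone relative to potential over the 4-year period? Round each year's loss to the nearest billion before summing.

Year 1999: gap = -2.8 × (7.73 - 6.04) = -4.732%, loss ≈ 21010 × 4.732/100 ≈ 994.
Year 2000: gap = -2.8 × (8.52 - 6.04) = -6.944%, loss ≈ 21010 × 6.944/100 ≈ 1459.
Year 2001: gap = -2.8 × (10.57 - 6.04) = -12.684%, loss ≈ 21010 × 12.684/100 ≈ 2665.
Year 2002: gap = -2.8 × (8.62 - 6.04) = -7.224%, loss ≈ 21010 × 7.224/100 ≈ 1518.
Total lost output = 994 + 1459 + 2665 + 1518 = 6636 billion.

$6,636 billion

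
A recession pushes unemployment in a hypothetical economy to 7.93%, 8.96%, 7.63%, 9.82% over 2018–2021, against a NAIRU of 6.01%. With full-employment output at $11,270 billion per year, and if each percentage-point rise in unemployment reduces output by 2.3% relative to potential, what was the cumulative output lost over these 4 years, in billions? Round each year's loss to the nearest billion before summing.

$2,671 billion

Year 2018: gap = -2.3 × (7.93 - 6.01) = -4.416%, loss ≈ 11270 × 4.416/100 ≈ 498.
Year 2019: gap = -2.3 × (8.96 - 6.01) = -6.785%, loss ≈ 11270 × 6.785/100 ≈ 765.
Year 2020: gap = -2.3 × (7.63 - 6.01) = -3.726%, loss ≈ 11270 × 3.726/100 ≈ 420.
Year 2021: gap = -2.3 × (9.82 - 6.01) = -8.763%, loss ≈ 11270 × 8.763/100 ≈ 988.
Total lost output = 498 + 765 + 420 + 988 = 2671 billion.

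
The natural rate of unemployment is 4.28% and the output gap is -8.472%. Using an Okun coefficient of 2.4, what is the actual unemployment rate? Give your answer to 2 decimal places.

From Okun's law, u - u* = -(output gap)/β = -(-8.472)/2.4 = 3.53 points.
So u = 4.28 + 3.53 = 7.81%.

7.81%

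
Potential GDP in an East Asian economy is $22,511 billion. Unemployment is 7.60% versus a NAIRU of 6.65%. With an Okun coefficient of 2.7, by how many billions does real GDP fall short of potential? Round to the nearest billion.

$577 billion

Output gap = -2.7 × (7.6 - 6.65) = -2.7 × 0.95 = -2.565%.
Actual GDP ≈ 22511 × 0.97435 ≈ 21934 billion, so the shortfall is 22511 - 21934 = 577 billion.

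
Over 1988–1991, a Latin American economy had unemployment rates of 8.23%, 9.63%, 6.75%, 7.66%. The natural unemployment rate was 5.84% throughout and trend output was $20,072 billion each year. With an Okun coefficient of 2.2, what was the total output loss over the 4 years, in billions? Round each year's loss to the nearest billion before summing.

$3,935 billion

Year 1988: gap = -2.2 × (8.23 - 5.84) = -5.258%, loss ≈ 20072 × 5.258/100 ≈ 1055.
Year 1989: gap = -2.2 × (9.63 - 5.84) = -8.338%, loss ≈ 20072 × 8.338/100 ≈ 1674.
Year 1990: gap = -2.2 × (6.75 - 5.84) = -2.002%, loss ≈ 20072 × 2.002/100 ≈ 402.
Year 1991: gap = -2.2 × (7.66 - 5.84) = -4.004%, loss ≈ 20072 × 4.004/100 ≈ 804.
Total lost output = 1055 + 1674 + 402 + 804 = 3935 billion.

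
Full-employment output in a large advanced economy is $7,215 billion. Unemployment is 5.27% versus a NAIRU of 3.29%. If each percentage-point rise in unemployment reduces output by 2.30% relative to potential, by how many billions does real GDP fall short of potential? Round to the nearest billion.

Output gap = -2.30 × (5.27 - 3.29) = -2.3 × 1.98 = -4.554%.
Actual GDP ≈ 7215 × 0.95446 ≈ 6886 billion, so the shortfall is 7215 - 6886 = 329 billion.

$329 billion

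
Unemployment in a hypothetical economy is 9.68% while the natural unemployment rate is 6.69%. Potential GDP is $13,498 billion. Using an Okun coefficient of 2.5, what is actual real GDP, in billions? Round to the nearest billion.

$12,489 billion

Unemployment gap = 9.68 - 6.69 = 2.99 points, so the output gap is -2.5 × 2.99 = -7.475%.
Actual GDP = 13498 × (1 - 7.475/100) = 13498 × 0.92525 ≈ 12489 billion.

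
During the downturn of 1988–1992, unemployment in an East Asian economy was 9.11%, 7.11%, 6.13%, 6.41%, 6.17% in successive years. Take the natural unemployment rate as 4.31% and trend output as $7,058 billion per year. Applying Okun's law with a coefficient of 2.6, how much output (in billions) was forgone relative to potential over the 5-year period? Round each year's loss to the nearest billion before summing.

$2,455 billion

Year 1988: gap = -2.6 × (9.11 - 4.31) = -12.48%, loss ≈ 7058 × 12.48/100 ≈ 881.
Year 1989: gap = -2.6 × (7.11 - 4.31) = -7.28%, loss ≈ 7058 × 7.28/100 ≈ 514.
Year 1990: gap = -2.6 × (6.13 - 4.31) = -4.732%, loss ≈ 7058 × 4.732/100 ≈ 334.
Year 1991: gap = -2.6 × (6.41 - 4.31) = -5.46%, loss ≈ 7058 × 5.46/100 ≈ 385.
Year 1992: gap = -2.6 × (6.17 - 4.31) = -4.836%, loss ≈ 7058 × 4.836/100 ≈ 341.
Total lost output = 881 + 514 + 334 + 385 + 341 = 2455 billion.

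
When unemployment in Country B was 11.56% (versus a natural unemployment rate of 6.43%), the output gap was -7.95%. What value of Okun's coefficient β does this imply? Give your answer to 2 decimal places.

β ≈ 1.55

Okun's law: output gap = -β × (u - u*).
-7.95 = -β × (11.56 - 6.43) = -β × 5.13, so β = 7.95/5.13 = 1.55.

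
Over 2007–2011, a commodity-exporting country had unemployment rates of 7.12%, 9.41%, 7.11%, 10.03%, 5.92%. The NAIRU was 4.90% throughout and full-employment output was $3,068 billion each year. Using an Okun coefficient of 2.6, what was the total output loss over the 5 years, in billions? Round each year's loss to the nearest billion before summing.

$1,203 billion

Year 2007: gap = -2.6 × (7.12 - 4.9) = -5.772%, loss ≈ 3068 × 5.772/100 ≈ 177.
Year 2008: gap = -2.6 × (9.41 - 4.9) = -11.726%, loss ≈ 3068 × 11.726/100 ≈ 360.
Year 2009: gap = -2.6 × (7.11 - 4.9) = -5.746%, loss ≈ 3068 × 5.746/100 ≈ 176.
Year 2010: gap = -2.6 × (10.03 - 4.9) = -13.338%, loss ≈ 3068 × 13.338/100 ≈ 409.
Year 2011: gap = -2.6 × (5.92 - 4.9) = -2.652%, loss ≈ 3068 × 2.652/100 ≈ 81.
Total lost output = 177 + 360 + 176 + 409 + 81 = 1203 billion.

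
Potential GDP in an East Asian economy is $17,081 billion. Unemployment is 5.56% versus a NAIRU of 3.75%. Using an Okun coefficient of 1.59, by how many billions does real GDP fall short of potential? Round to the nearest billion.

Output gap = -1.59 × (5.56 - 3.75) = -1.59 × 1.81 = -2.8779%.
Actual GDP ≈ 17081 × 0.971221 ≈ 16589 billion, so the shortfall is 17081 - 16589 = 492 billion.

$492 billion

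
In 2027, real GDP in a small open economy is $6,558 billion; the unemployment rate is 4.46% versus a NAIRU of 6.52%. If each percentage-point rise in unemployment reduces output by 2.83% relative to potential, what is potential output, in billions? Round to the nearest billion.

Unemployment gap = 4.46 - 6.52 = -2.06 points, so output gap = -2.83 × (-2.06) = 5.8298%.
Since Y = Y* × (1 + gap/100), Y* = 6558/1.058298 ≈ 6197 billion.

$6,197 billion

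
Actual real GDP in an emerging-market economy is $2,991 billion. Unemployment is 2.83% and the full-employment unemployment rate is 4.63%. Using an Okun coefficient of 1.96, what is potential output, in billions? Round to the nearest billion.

$2,889 billion

Unemployment gap = 2.83 - 4.63 = -1.8 points, so output gap = -1.96 × (-1.8) = 3.528%.
Since Y = Y* × (1 + gap/100), Y* = 2991/1.03528 ≈ 2889 billion.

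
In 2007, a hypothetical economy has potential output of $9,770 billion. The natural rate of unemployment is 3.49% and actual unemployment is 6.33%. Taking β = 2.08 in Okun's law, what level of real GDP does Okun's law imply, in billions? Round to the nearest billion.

$9,193 billion

Unemployment gap = 6.33 - 3.49 = 2.84 points, so the output gap is -2.08 × 2.84 = -5.9072%.
Actual GDP = 9770 × (1 - 5.9072/100) = 9770 × 0.940928 ≈ 9193 billion.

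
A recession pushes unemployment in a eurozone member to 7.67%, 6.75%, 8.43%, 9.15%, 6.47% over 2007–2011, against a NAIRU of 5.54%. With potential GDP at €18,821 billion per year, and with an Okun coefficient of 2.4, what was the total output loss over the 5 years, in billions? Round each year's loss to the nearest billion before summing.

€4,865 billion

Year 2007: gap = -2.4 × (7.67 - 5.54) = -5.112%, loss ≈ 18821 × 5.112/100 ≈ 962.
Year 2008: gap = -2.4 × (6.75 - 5.54) = -2.904%, loss ≈ 18821 × 2.904/100 ≈ 547.
Year 2009: gap = -2.4 × (8.43 - 5.54) = -6.936%, loss ≈ 18821 × 6.936/100 ≈ 1305.
Year 2010: gap = -2.4 × (9.15 - 5.54) = -8.664%, loss ≈ 18821 × 8.664/100 ≈ 1631.
Year 2011: gap = -2.4 × (6.47 - 5.54) = -2.232%, loss ≈ 18821 × 2.232/100 ≈ 420.
Total lost output = 962 + 547 + 1305 + 1631 + 420 = 4865 billion.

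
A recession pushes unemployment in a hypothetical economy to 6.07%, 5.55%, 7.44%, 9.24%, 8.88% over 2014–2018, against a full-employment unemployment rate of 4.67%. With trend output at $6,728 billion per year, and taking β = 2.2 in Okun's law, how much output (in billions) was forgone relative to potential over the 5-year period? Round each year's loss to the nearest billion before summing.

Year 2014: gap = -2.2 × (6.07 - 4.67) = -3.08%, loss ≈ 6728 × 3.08/100 ≈ 207.
Year 2015: gap = -2.2 × (5.55 - 4.67) = -1.936%, loss ≈ 6728 × 1.936/100 ≈ 130.
Year 2016: gap = -2.2 × (7.44 - 4.67) = -6.094%, loss ≈ 6728 × 6.094/100 ≈ 410.
Year 2017: gap = -2.2 × (9.24 - 4.67) = -10.054%, loss ≈ 6728 × 10.054/100 ≈ 676.
Year 2018: gap = -2.2 × (8.88 - 4.67) = -9.262%, loss ≈ 6728 × 9.262/100 ≈ 623.
Total lost output = 207 + 130 + 410 + 676 + 623 = 2046 billion.

$2,046 billion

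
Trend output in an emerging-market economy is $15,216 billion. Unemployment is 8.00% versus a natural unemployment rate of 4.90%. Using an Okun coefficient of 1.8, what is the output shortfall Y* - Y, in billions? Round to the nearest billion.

$849 billion

Output gap = -1.8 × (8 - 4.9) = -1.8 × 3.1 = -5.58%.
Actual GDP ≈ 15216 × 0.9442 ≈ 14367 billion, so the shortfall is 15216 - 14367 = 849 billion.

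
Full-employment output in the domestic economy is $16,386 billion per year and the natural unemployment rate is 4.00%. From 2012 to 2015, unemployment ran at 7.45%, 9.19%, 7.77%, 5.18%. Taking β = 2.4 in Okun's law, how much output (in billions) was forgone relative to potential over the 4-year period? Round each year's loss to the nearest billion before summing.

Year 2012: gap = -2.4 × (7.45 - 4) = -8.28%, loss ≈ 16386 × 8.28/100 ≈ 1357.
Year 2013: gap = -2.4 × (9.19 - 4) = -12.456%, loss ≈ 16386 × 12.456/100 ≈ 2041.
Year 2014: gap = -2.4 × (7.77 - 4) = -9.048%, loss ≈ 16386 × 9.048/100 ≈ 1483.
Year 2015: gap = -2.4 × (5.18 - 4) = -2.832%, loss ≈ 16386 × 2.832/100 ≈ 464.
Total lost output = 1357 + 2041 + 1483 + 464 = 5345 billion.

$5,345 billion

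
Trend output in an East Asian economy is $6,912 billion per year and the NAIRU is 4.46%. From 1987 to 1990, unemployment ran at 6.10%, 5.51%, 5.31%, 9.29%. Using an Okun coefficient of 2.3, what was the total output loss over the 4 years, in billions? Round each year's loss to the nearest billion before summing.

$1,331 billion

Year 1987: gap = -2.3 × (6.1 - 4.46) = -3.772%, loss ≈ 6912 × 3.772/100 ≈ 261.
Year 1988: gap = -2.3 × (5.51 - 4.46) = -2.415%, loss ≈ 6912 × 2.415/100 ≈ 167.
Year 1989: gap = -2.3 × (5.31 - 4.46) = -1.955%, loss ≈ 6912 × 1.955/100 ≈ 135.
Year 1990: gap = -2.3 × (9.29 - 4.46) = -11.109%, loss ≈ 6912 × 11.109/100 ≈ 768.
Total lost output = 261 + 167 + 135 + 768 = 1331 billion.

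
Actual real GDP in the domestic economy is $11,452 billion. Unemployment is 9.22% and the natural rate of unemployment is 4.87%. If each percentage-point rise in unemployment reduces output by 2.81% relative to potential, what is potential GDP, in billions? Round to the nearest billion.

$13,047 billion

Unemployment gap = 9.22 - 4.87 = 4.35 points, so output gap = -2.81 × 4.35 = -12.2235%.
Since Y = Y* × (1 + gap/100), Y* = 11452/0.877765 ≈ 13047 billion.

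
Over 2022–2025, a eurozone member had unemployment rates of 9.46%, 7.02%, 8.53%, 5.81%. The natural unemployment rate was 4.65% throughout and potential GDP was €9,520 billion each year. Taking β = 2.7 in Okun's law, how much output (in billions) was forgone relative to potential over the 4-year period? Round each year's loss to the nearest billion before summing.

Year 2022: gap = -2.7 × (9.46 - 4.65) = -12.987%, loss ≈ 9520 × 12.987/100 ≈ 1236.
Year 2023: gap = -2.7 × (7.02 - 4.65) = -6.399%, loss ≈ 9520 × 6.399/100 ≈ 609.
Year 2024: gap = -2.7 × (8.53 - 4.65) = -10.476%, loss ≈ 9520 × 10.476/100 ≈ 997.
Year 2025: gap = -2.7 × (5.81 - 4.65) = -3.132%, loss ≈ 9520 × 3.132/100 ≈ 298.
Total lost output = 1236 + 609 + 997 + 298 = 3140 billion.

€3,140 billion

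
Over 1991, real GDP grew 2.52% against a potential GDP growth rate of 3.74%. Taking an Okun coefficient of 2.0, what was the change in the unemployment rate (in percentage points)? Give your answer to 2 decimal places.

Growth-rate Okun's law: g_Y = g_Y* - β × Δu, so Δu = (g_Y* - g_Y)/β.
Δu = (3.74 - 2.52)/2.0 = 1.22/2.0 = 0.61 percentage points.

0.61 percentage points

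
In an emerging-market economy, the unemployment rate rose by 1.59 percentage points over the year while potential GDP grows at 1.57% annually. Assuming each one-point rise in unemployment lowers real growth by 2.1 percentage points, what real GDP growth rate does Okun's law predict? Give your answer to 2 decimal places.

Growth-rate Okun's law: g_Y = g_Y* - β × Δu.
g_Y = 1.57 - 2.1 × (1.59) = 1.57 - 3.339 = -1.769%, i.e. -1.77% to 2 d.p.

-1.77%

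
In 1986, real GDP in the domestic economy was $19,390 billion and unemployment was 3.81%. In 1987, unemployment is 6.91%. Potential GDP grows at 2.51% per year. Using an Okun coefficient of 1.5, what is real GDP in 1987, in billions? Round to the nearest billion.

Δu = 6.91 - 3.81 = 3.1 points.
Okun's law (growth form): g_Y = g_Y* - β × Δu = 2.51 - 1.5 × (3.10) = 2.51 - 4.65 = -2.14%.
Real GDP in the next year = 19390 × (1 - 2.14/100) = 19390 × 0.9786 ≈ 18975 billion.

$18,975 billion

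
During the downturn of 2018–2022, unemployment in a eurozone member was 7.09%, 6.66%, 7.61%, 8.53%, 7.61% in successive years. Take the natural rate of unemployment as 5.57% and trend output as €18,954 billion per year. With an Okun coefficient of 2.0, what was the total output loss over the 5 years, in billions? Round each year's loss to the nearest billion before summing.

€3,657 billion

Year 2018: gap = -2.0 × (7.09 - 5.57) = -3.04%, loss ≈ 18954 × 3.04/100 ≈ 576.
Year 2019: gap = -2.0 × (6.66 - 5.57) = -2.18%, loss ≈ 18954 × 2.18/100 ≈ 413.
Year 2020: gap = -2.0 × (7.61 - 5.57) = -4.08%, loss ≈ 18954 × 4.08/100 ≈ 773.
Year 2021: gap = -2.0 × (8.53 - 5.57) = -5.92%, loss ≈ 18954 × 5.92/100 ≈ 1122.
Year 2022: gap = -2.0 × (7.61 - 5.57) = -4.08%, loss ≈ 18954 × 4.08/100 ≈ 773.
Total lost output = 576 + 413 + 773 + 1122 + 773 = 3657 billion.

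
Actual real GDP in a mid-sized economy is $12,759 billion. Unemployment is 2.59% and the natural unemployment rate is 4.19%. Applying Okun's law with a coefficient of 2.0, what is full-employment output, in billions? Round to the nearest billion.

Unemployment gap = 2.59 - 4.19 = -1.6 points, so output gap = -2 × (-1.6) = 3.2%.
Since Y = Y* × (1 + gap/100), Y* = 12759/1.032 ≈ 12363 billion.

$12,363 billion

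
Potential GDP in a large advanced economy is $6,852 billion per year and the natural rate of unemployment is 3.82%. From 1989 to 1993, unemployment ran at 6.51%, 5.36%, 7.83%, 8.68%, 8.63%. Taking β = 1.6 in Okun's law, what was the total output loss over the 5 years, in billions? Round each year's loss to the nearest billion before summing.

$1,964 billion

Year 1989: gap = -1.6 × (6.51 - 3.82) = -4.304%, loss ≈ 6852 × 4.304/100 ≈ 295.
Year 1990: gap = -1.6 × (5.36 - 3.82) = -2.464%, loss ≈ 6852 × 2.464/100 ≈ 169.
Year 1991: gap = -1.6 × (7.83 - 3.82) = -6.416%, loss ≈ 6852 × 6.416/100 ≈ 440.
Year 1992: gap = -1.6 × (8.68 - 3.82) = -7.776%, loss ≈ 6852 × 7.776/100 ≈ 533.
Year 1993: gap = -1.6 × (8.63 - 3.82) = -7.696%, loss ≈ 6852 × 7.696/100 ≈ 527.
Total lost output = 295 + 169 + 440 + 533 + 527 = 1964 billion.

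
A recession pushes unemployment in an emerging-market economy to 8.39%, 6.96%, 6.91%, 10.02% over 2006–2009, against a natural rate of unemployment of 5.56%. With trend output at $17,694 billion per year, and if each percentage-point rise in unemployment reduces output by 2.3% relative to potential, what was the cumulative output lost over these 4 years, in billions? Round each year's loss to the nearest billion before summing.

$4,086 billion

Year 2006: gap = -2.3 × (8.39 - 5.56) = -6.509%, loss ≈ 17694 × 6.509/100 ≈ 1152.
Year 2007: gap = -2.3 × (6.96 - 5.56) = -3.22%, loss ≈ 17694 × 3.22/100 ≈ 570.
Year 2008: gap = -2.3 × (6.91 - 5.56) = -3.105%, loss ≈ 17694 × 3.105/100 ≈ 549.
Year 2009: gap = -2.3 × (10.02 - 5.56) = -10.258%, loss ≈ 17694 × 10.258/100 ≈ 1815.
Total lost output = 1152 + 570 + 549 + 1815 = 4086 billion.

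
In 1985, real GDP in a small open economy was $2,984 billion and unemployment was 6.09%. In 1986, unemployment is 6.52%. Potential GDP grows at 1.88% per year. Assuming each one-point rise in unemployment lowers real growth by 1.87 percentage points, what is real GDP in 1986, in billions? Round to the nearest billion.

$3,016 billion

Δu = 6.52 - 6.09 = 0.43 points.
Okun's law (growth form): g_Y = g_Y* - β × Δu = 1.88 - 1.87 × (0.43) = 1.88 - 0.8041 = 1.0759%.
Real GDP in the next year = 2984 × (1 + 1.0759/100) = 2984 × 1.010759 ≈ 3016 billion.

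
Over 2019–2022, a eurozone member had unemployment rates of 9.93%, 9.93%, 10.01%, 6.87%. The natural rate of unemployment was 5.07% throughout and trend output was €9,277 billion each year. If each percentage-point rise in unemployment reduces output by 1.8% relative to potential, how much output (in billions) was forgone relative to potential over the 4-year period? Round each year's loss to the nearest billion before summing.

Year 2019: gap = -1.8 × (9.93 - 5.07) = -8.748%, loss ≈ 9277 × 8.748/100 ≈ 812.
Year 2020: gap = -1.8 × (9.93 - 5.07) = -8.748%, loss ≈ 9277 × 8.748/100 ≈ 812.
Year 2021: gap = -1.8 × (10.01 - 5.07) = -8.892%, loss ≈ 9277 × 8.892/100 ≈ 825.
Year 2022: gap = -1.8 × (6.87 - 5.07) = -3.24%, loss ≈ 9277 × 3.24/100 ≈ 301.
Total lost output = 812 + 812 + 825 + 301 = 2750 billion.

€2,750 billion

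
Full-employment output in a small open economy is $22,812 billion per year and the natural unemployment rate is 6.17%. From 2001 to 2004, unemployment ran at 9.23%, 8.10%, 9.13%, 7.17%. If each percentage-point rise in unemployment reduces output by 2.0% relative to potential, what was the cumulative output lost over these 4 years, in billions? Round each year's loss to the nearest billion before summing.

$4,083 billion

Year 2001: gap = -2.0 × (9.23 - 6.17) = -6.12%, loss ≈ 22812 × 6.12/100 ≈ 1396.
Year 2002: gap = -2.0 × (8.1 - 6.17) = -3.86%, loss ≈ 22812 × 3.86/100 ≈ 881.
Year 2003: gap = -2.0 × (9.13 - 6.17) = -5.92%, loss ≈ 22812 × 5.92/100 ≈ 1350.
Year 2004: gap = -2.0 × (7.17 - 6.17) = -2%, loss ≈ 22812 × 2/100 ≈ 456.
Total lost output = 1396 + 881 + 1350 + 456 = 4083 billion.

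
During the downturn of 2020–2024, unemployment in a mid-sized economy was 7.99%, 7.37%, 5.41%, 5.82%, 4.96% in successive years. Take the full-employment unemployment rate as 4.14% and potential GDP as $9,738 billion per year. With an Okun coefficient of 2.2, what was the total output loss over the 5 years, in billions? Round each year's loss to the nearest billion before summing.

$2,325 billion

Year 2020: gap = -2.2 × (7.99 - 4.14) = -8.47%, loss ≈ 9738 × 8.47/100 ≈ 825.
Year 2021: gap = -2.2 × (7.37 - 4.14) = -7.106%, loss ≈ 9738 × 7.106/100 ≈ 692.
Year 2022: gap = -2.2 × (5.41 - 4.14) = -2.794%, loss ≈ 9738 × 2.794/100 ≈ 272.
Year 2023: gap = -2.2 × (5.82 - 4.14) = -3.696%, loss ≈ 9738 × 3.696/100 ≈ 360.
Year 2024: gap = -2.2 × (4.96 - 4.14) = -1.804%, loss ≈ 9738 × 1.804/100 ≈ 176.
Total lost output = 825 + 692 + 272 + 360 + 176 = 2325 billion.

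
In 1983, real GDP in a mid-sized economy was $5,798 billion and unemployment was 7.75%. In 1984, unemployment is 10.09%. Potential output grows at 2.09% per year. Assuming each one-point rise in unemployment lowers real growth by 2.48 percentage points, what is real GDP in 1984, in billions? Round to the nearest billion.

$5,583 billion

Δu = 10.09 - 7.75 = 2.34 points.
Okun's law (growth form): g_Y = g_Y* - β × Δu = 2.09 - 2.48 × (2.34) = 2.09 - 5.8032 = -3.7132%.
Real GDP in the next year = 5798 × (1 - 3.7132/100) = 5798 × 0.962868 ≈ 5583 billion.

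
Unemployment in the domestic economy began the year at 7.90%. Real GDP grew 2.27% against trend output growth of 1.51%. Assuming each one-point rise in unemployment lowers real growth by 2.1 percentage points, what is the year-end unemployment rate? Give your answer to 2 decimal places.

7.54%

Growth-rate Okun's law: g_Y = g_Y* - β × Δu, so Δu = (g_Y* - g_Y)/β.
Δu = (1.51 - 2.27)/2.1 = -0.76/2.1 = -0.36 percentage points.
Year-end unemployment = 7.9 - 0.36 = 7.54%.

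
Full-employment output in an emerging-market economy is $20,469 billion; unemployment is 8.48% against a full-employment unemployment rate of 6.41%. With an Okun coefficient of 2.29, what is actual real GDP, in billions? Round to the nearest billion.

$19,499 billion

Unemployment gap = 8.48 - 6.41 = 2.07 points, so the output gap is -2.29 × 2.07 = -4.7403%.
Actual GDP = 20469 × (1 - 4.7403/100) = 20469 × 0.952597 ≈ 19499 billion.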